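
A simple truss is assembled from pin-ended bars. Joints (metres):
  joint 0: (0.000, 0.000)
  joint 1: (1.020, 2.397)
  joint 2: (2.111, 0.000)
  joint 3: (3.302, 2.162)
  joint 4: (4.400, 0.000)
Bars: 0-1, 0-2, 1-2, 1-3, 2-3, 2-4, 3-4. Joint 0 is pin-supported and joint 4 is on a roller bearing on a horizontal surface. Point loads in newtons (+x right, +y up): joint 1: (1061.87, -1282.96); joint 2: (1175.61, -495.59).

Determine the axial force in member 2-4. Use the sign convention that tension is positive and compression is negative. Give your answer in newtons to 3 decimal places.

N=5 nodes, M=7 members, R=3 reactions → 2N=10, M+R=10
member 0 (0-1): L=2.6050, (cx,cy)=(0.3916,0.9202)
member 1 (0-2): L=2.1110, (cx,cy)=(1.0000,0.0000)
member 2 (1-2): L=2.6336, (cx,cy)=(0.4143,-0.9102)
member 3 (1-3): L=2.2941, (cx,cy)=(0.9947,-0.1024)
member 4 (2-3): L=2.4683, (cx,cy)=(0.4825,0.8759)
member 5 (2-4): L=2.2890, (cx,cy)=(1.0000,0.0000)
member 6 (3-4): L=2.4248, (cx,cy)=(0.4528,-0.8916)
solve A·x = −loads:
  F[0-1] = -722.5831 N (compression)
  F[0-2] = +2520.4111 N (tension)
  F[1-2] = -552.8365 N (compression)
  F[1-3] = -1121.6835 N (compression)
  F[2-3] = +1140.2778 N (tension)
  F[2-4] = +565.5877 N (tension)
  F[3-4] = -1249.0525 N (compression)
  Rx@0 = -2237.4800 N
  Ry@0 = +664.8882 N
  Ry@4 = +1113.6618 N

565.588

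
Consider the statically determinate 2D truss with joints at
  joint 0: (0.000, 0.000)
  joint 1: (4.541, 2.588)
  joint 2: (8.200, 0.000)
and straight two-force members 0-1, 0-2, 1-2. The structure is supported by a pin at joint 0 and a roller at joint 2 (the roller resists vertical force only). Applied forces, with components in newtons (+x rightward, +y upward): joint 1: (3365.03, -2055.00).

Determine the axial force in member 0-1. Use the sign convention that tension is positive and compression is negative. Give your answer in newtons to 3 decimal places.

N=3 nodes, M=3 members, R=3 reactions → 2N=6, M+R=6
member 0 (0-1): L=5.2267, (cx,cy)=(0.8688,0.4951)
member 1 (0-2): L=8.2000, (cx,cy)=(1.0000,0.0000)
member 2 (1-2): L=4.4817, (cx,cy)=(0.8164,-0.5775)
solve A·x = −loads:
  F[0-1] = +292.9523 N (tension)
  F[0-2] = +3110.5108 N (tension)
  F[1-2] = -3809.9239 N (compression)
  Rx@0 = -3365.0300 N
  Ry@0 = -145.0552 N
  Ry@2 = +2200.0552 N

292.952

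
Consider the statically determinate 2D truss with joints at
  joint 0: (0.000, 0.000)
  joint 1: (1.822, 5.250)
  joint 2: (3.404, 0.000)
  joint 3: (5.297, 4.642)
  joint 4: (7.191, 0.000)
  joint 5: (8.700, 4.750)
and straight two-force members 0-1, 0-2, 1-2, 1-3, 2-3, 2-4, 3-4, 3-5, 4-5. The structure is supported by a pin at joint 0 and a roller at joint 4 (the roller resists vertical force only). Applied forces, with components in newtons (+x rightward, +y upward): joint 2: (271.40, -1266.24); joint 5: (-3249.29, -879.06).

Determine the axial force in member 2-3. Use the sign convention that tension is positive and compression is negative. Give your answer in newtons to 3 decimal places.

N=6 nodes, M=9 members, R=3 reactions → 2N=12, M+R=12
member 0 (0-1): L=5.5572, (cx,cy)=(0.3279,0.9447)
member 1 (0-2): L=3.4040, (cx,cy)=(1.0000,0.0000)
member 2 (1-2): L=5.4832, (cx,cy)=(0.2885,-0.9575)
member 3 (1-3): L=3.5278, (cx,cy)=(0.9850,-0.1723)
member 4 (2-3): L=5.0131, (cx,cy)=(0.3776,0.9260)
member 5 (2-4): L=3.7870, (cx,cy)=(1.0000,0.0000)
member 6 (3-4): L=5.0135, (cx,cy)=(0.3778,-0.9259)
member 7 (3-5): L=3.4047, (cx,cy)=(0.9995,0.0317)
member 8 (4-5): L=4.9839, (cx,cy)=(0.3028,0.9531)
solve A·x = −loads:
  F[0-1] = -2782.4881 N (compression)
  F[0-2] = -2065.6110 N (compression)
  F[1-2] = +3074.2233 N (tension)
  F[1-3] = -1826.5826 N (compression)
  F[2-3] = -1811.3515 N (compression)
  F[2-4] = -766.0599 N (compression)
  F[3-4] = +1368.6488 N (tension)
  F[3-5] = -3001.7866 N (compression)
  F[4-5] = -822.4444 N (compression)
  Rx@0 = +2977.8900 N
  Ry@0 = +2628.6854 N
  Ry@4 = -483.3854 N

-1811.351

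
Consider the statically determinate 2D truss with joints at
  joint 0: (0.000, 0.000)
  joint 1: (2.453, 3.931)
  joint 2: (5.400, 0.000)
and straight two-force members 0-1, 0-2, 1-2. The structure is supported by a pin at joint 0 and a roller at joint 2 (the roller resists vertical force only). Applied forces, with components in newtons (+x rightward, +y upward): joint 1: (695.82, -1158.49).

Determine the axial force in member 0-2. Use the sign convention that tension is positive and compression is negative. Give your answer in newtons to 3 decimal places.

774.261

N=3 nodes, M=3 members, R=3 reactions → 2N=6, M+R=6
member 0 (0-1): L=4.6336, (cx,cy)=(0.5294,0.8484)
member 1 (0-2): L=5.4000, (cx,cy)=(1.0000,0.0000)
member 2 (1-2): L=4.9130, (cx,cy)=(0.5998,-0.8001)
solve A·x = −loads:
  F[0-1] = -148.1705 N (compression)
  F[0-2] = +774.2611 N (tension)
  F[1-2] = -1290.7855 N (compression)
  Rx@0 = -695.8200 N
  Ry@0 = +125.7040 N
  Ry@2 = +1032.7860 N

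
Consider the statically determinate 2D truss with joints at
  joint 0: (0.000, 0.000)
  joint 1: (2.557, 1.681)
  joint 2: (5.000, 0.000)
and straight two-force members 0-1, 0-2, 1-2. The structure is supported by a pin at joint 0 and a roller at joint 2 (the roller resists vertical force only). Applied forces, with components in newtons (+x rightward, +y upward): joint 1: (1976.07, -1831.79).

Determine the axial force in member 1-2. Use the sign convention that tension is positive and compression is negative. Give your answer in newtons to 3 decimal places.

N=3 nodes, M=3 members, R=3 reactions → 2N=6, M+R=6
member 0 (0-1): L=3.0601, (cx,cy)=(0.8356,0.5493)
member 1 (0-2): L=5.0000, (cx,cy)=(1.0000,0.0000)
member 2 (1-2): L=2.9655, (cx,cy)=(0.8238,-0.5669)
solve A·x = −loads:
  F[0-1] = -419.8861 N (compression)
  F[0-2] = +2326.9279 N (tension)
  F[1-2] = -2824.5739 N (compression)
  Rx@0 = -1976.0700 N
  Ry@0 = +230.6579 N
  Ry@2 = +1601.1321 N

-2824.574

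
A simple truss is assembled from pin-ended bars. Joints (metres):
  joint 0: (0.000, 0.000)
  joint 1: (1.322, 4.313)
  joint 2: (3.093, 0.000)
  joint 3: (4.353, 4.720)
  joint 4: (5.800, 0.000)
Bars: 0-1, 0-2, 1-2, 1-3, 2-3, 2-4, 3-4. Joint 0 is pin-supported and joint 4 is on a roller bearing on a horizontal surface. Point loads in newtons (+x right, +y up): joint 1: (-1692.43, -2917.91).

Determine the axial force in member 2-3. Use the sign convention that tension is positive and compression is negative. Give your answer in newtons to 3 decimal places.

-663.286

N=5 nodes, M=7 members, R=3 reactions → 2N=10, M+R=10
member 0 (0-1): L=4.5111, (cx,cy)=(0.2931,0.9561)
member 1 (0-2): L=3.0930, (cx,cy)=(1.0000,0.0000)
member 2 (1-2): L=4.6624, (cx,cy)=(0.3798,-0.9251)
member 3 (1-3): L=3.0582, (cx,cy)=(0.9911,0.1331)
member 4 (2-3): L=4.8853, (cx,cy)=(0.2579,0.9662)
member 5 (2-4): L=2.7070, (cx,cy)=(1.0000,0.0000)
member 6 (3-4): L=4.9368, (cx,cy)=(0.2931,-0.9561)
solve A·x = −loads:
  F[0-1] = -3672.6000 N (compression)
  F[0-2] = -616.1468 N (compression)
  F[1-2] = +692.7671 N (tension)
  F[1-3] = +356.1720 N (tension)
  F[2-3] = -663.2857 N (compression)
  F[2-4] = -181.9307 N (compression)
  F[3-4] = +620.7046 N (tension)
  Rx@0 = +1692.4300 N
  Ry@0 = +3511.3537 N
  Ry@4 = -593.4437 N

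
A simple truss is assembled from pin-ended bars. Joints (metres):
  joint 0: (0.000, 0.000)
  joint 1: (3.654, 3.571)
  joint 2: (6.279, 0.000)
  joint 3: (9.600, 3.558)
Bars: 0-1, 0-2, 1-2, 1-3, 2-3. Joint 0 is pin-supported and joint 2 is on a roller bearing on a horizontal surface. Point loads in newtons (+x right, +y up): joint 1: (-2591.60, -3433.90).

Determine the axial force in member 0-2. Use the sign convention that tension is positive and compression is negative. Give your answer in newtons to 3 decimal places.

385.499

N=4 nodes, M=5 members, R=3 reactions → 2N=8, M+R=8
member 0 (0-1): L=5.1092, (cx,cy)=(0.7152,0.6989)
member 1 (0-2): L=6.2790, (cx,cy)=(1.0000,0.0000)
member 2 (1-2): L=4.4320, (cx,cy)=(0.5923,-0.8057)
member 3 (1-3): L=5.9460, (cx,cy)=(1.0000,-0.0022)
member 4 (2-3): L=4.8671, (cx,cy)=(0.6823,0.7310)
solve A·x = −loads:
  F[0-1] = -4162.7107 N (compression)
  F[0-2] = +385.4989 N (tension)
  F[1-2] = -650.8697 N (compression)
  F[1-3] = +0.0000 N (tension)
  F[2-3] = -0.0000 N (compression)
  Rx@0 = +2591.6000 N
  Ry@0 = +2909.4746 N
  Ry@2 = +524.4254 N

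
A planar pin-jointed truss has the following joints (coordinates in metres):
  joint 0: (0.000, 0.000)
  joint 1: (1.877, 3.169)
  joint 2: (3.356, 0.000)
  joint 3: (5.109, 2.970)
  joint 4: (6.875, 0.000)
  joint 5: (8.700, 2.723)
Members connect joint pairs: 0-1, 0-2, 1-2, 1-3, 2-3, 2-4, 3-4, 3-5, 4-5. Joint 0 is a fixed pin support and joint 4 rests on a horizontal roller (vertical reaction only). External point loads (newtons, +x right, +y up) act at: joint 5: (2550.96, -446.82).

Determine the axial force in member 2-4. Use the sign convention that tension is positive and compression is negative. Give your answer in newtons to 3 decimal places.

N=6 nodes, M=9 members, R=3 reactions → 2N=12, M+R=12
member 0 (0-1): L=3.6832, (cx,cy)=(0.5096,0.8604)
member 1 (0-2): L=3.3560, (cx,cy)=(1.0000,0.0000)
member 2 (1-2): L=3.4971, (cx,cy)=(0.4229,-0.9062)
member 3 (1-3): L=3.2381, (cx,cy)=(0.9981,-0.0615)
member 4 (2-3): L=3.4488, (cx,cy)=(0.5083,0.8612)
member 5 (2-4): L=3.5190, (cx,cy)=(1.0000,0.0000)
member 6 (3-4): L=3.4554, (cx,cy)=(0.5111,-0.8595)
member 7 (3-5): L=3.5995, (cx,cy)=(0.9976,-0.0686)
member 8 (4-5): L=3.2780, (cx,cy)=(0.5567,0.8307)
solve A·x = −loads:
  F[0-1] = +1312.1499 N (tension)
  F[0-2] = +1882.2670 N (tension)
  F[1-2] = -1329.5199 N (compression)
  F[1-3] = +1233.3004 N (tension)
  F[2-3] = +1398.9741 N (tension)
  F[2-4] = +608.8931 N (tension)
  F[3-4] = -1531.5331 N (compression)
  F[3-5] = +2731.2516 N (tension)
  F[4-5] = -312.2705 N (compression)
  Rx@0 = -2550.9600 N
  Ry@0 = -1128.9761 N
  Ry@4 = +1575.7961 N

608.893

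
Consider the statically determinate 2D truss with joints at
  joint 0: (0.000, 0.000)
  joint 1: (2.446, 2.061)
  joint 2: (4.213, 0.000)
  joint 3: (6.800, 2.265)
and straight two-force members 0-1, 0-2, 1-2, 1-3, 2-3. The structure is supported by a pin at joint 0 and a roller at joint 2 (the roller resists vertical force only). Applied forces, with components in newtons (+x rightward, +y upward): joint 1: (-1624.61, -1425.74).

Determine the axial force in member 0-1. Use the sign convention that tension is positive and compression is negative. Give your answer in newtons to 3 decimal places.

-2161.437

N=4 nodes, M=5 members, R=3 reactions → 2N=8, M+R=8
member 0 (0-1): L=3.1985, (cx,cy)=(0.7647,0.6444)
member 1 (0-2): L=4.2130, (cx,cy)=(1.0000,0.0000)
member 2 (1-2): L=2.7148, (cx,cy)=(0.6509,-0.7592)
member 3 (1-3): L=4.3588, (cx,cy)=(0.9989,0.0468)
member 4 (2-3): L=3.4384, (cx,cy)=(0.7524,0.6587)
solve A·x = −loads:
  F[0-1] = -2161.4374 N (compression)
  F[0-2] = +28.2946 N (tension)
  F[1-2] = -43.4711 N (compression)
  F[1-3] = -0.0000 N (compression)
  F[2-3] = +0.0000 N (tension)
  Rx@0 = +1624.6100 N
  Ry@0 = +1392.7377 N
  Ry@2 = +33.0023 N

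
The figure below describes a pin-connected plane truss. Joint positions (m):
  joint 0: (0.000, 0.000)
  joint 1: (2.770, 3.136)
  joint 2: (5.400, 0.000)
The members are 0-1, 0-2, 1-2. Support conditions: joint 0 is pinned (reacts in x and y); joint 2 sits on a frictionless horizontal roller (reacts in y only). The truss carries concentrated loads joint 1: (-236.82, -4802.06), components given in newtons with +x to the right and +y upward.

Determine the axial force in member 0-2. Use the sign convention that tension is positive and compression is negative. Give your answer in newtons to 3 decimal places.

N=3 nodes, M=3 members, R=3 reactions → 2N=6, M+R=6
member 0 (0-1): L=4.1842, (cx,cy)=(0.6620,0.7495)
member 1 (0-2): L=5.4000, (cx,cy)=(1.0000,0.0000)
member 2 (1-2): L=4.0928, (cx,cy)=(0.6426,-0.7662)
solve A·x = −loads:
  F[0-1] = -3304.0005 N (compression)
  F[0-2] = +1950.4837 N (tension)
  F[1-2] = -3035.3731 N (compression)
  Rx@0 = +236.8200 N
  Ry@0 = +2476.3121 N
  Ry@2 = +2325.7479 N

1950.484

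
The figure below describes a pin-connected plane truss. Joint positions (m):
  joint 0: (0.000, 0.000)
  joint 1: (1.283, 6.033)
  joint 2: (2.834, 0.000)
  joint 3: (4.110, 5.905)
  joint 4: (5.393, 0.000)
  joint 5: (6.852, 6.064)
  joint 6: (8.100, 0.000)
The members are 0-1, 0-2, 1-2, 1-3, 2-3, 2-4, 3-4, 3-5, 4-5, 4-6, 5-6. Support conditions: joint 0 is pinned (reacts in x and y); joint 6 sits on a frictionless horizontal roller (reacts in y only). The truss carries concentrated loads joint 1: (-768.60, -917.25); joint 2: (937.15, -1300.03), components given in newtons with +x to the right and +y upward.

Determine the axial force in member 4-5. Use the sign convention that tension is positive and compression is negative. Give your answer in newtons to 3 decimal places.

29.210

N=7 nodes, M=11 members, R=3 reactions → 2N=14, M+R=14
member 0 (0-1): L=6.1679, (cx,cy)=(0.2080,0.9781)
member 1 (0-2): L=2.8340, (cx,cy)=(1.0000,0.0000)
member 2 (1-2): L=6.2292, (cx,cy)=(0.2490,-0.9685)
member 3 (1-3): L=2.8299, (cx,cy)=(0.9990,-0.0452)
member 4 (2-3): L=6.0413, (cx,cy)=(0.2112,0.9774)
member 5 (2-4): L=2.5590, (cx,cy)=(1.0000,0.0000)
member 6 (3-4): L=6.0428, (cx,cy)=(0.2123,-0.9772)
member 7 (3-5): L=2.7466, (cx,cy)=(0.9983,0.0579)
member 8 (4-5): L=6.2370, (cx,cy)=(0.2339,0.9723)
member 9 (4-6): L=2.7070, (cx,cy)=(1.0000,0.0000)
member 10 (5-6): L=6.1911, (cx,cy)=(0.2016,-0.9795)
solve A·x = −loads:
  F[0-1] = -2238.5727 N (compression)
  F[0-2] = +634.1998 N (tension)
  F[1-2] = +1314.8737 N (tension)
  F[1-3] = -24.4645 N (compression)
  F[2-3] = +27.1798 N (tension)
  F[2-4] = +18.6987 N (tension)
  F[3-4] = -29.0623 N (compression)
  F[3-5] = -12.5493 N (compression)
  F[4-5] = +29.2101 N (tension)
  F[4-6] = +5.6953 N (tension)
  F[5-6] = -28.2532 N (compression)
  Rx@0 = -168.5500 N
  Ry@0 = +2189.6068 N
  Ry@6 = +27.6732 N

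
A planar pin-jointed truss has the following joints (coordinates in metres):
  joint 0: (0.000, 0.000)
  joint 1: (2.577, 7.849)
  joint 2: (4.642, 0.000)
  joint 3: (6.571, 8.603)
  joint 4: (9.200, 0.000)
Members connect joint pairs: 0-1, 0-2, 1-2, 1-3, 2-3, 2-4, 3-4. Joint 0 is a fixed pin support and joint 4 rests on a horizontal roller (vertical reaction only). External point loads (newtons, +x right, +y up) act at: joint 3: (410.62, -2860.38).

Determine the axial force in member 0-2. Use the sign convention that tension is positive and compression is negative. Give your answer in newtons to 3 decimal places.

N=5 nodes, M=7 members, R=3 reactions → 2N=10, M+R=10
member 0 (0-1): L=8.2612, (cx,cy)=(0.3119,0.9501)
member 1 (0-2): L=4.6420, (cx,cy)=(1.0000,0.0000)
member 2 (1-2): L=8.1161, (cx,cy)=(0.2544,-0.9671)
member 3 (1-3): L=4.0645, (cx,cy)=(0.9826,0.1855)
member 4 (2-3): L=8.8166, (cx,cy)=(0.2188,0.9758)
member 5 (2-4): L=4.5580, (cx,cy)=(1.0000,0.0000)
member 6 (3-4): L=8.9957, (cx,cy)=(0.2922,-0.9563)
solve A·x = −loads:
  F[0-1] = -456.1724 N (compression)
  F[0-2] = +552.9182 N (tension)
  F[1-2] = +400.4902 N (tension)
  F[1-3] = -248.5093 N (compression)
  F[2-3] = -396.9272 N (compression)
  F[2-4] = +741.6603 N (tension)
  F[3-4] = -2537.7631 N (compression)
  Rx@0 = -410.6200 N
  Ry@0 = +433.4103 N
  Ry@4 = +2426.9697 N

552.918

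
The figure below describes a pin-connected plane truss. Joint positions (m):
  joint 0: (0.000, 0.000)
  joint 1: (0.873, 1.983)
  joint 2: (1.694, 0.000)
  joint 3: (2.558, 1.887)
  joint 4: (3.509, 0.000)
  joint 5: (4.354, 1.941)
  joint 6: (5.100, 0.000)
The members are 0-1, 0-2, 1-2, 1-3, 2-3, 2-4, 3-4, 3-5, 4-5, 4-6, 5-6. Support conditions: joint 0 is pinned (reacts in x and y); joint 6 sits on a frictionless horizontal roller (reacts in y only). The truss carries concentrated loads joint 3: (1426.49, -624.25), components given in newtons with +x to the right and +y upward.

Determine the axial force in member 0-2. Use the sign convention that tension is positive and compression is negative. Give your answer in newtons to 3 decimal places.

1331.109

N=7 nodes, M=11 members, R=3 reactions → 2N=14, M+R=14
member 0 (0-1): L=2.1667, (cx,cy)=(0.4029,0.9152)
member 1 (0-2): L=1.6940, (cx,cy)=(1.0000,0.0000)
member 2 (1-2): L=2.1462, (cx,cy)=(0.3825,-0.9239)
member 3 (1-3): L=1.6877, (cx,cy)=(0.9984,-0.0569)
member 4 (2-3): L=2.0754, (cx,cy)=(0.4163,0.9092)
member 5 (2-4): L=1.8150, (cx,cy)=(1.0000,0.0000)
member 6 (3-4): L=2.1131, (cx,cy)=(0.4501,-0.8930)
member 7 (3-5): L=1.7968, (cx,cy)=(0.9995,0.0301)
member 8 (4-5): L=2.1170, (cx,cy)=(0.3992,0.9169)
member 9 (4-6): L=1.5910, (cx,cy)=(1.0000,0.0000)
member 10 (5-6): L=2.0794, (cx,cy)=(0.3588,-0.9334)
solve A·x = −loads:
  F[0-1] = +236.7216 N (tension)
  F[0-2] = +1331.1091 N (tension)
  F[1-2] = -246.1785 N (compression)
  F[1-3] = +189.8589 N (tension)
  F[2-3] = +250.1636 N (tension)
  F[2-4] = +1132.7938 N (tension)
  F[3-4] = -965.1756 N (compression)
  F[3-5] = -698.7314 N (compression)
  F[4-5] = +940.0386 N (tension)
  F[4-6] = +323.1919 N (tension)
  F[5-6] = -900.8746 N (compression)
  Rx@0 = -1426.4900 N
  Ry@0 = -216.6555 N
  Ry@6 = +840.9055 N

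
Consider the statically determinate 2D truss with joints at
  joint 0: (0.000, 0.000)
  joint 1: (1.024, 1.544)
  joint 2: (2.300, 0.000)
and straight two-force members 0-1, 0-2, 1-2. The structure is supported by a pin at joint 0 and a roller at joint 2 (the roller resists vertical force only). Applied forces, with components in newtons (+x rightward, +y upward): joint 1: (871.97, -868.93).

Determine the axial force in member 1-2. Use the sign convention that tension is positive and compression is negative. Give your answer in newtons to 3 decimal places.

N=3 nodes, M=3 members, R=3 reactions → 2N=6, M+R=6
member 0 (0-1): L=1.8527, (cx,cy)=(0.5527,0.8334)
member 1 (0-2): L=2.3000, (cx,cy)=(1.0000,0.0000)
member 2 (1-2): L=2.0030, (cx,cy)=(0.6370,-0.7708)
solve A·x = −loads:
  F[0-1] = +123.9416 N (tension)
  F[0-2] = +803.4668 N (tension)
  F[1-2] = -1261.2575 N (compression)
  Rx@0 = -871.9700 N
  Ry@0 = -103.2900 N
  Ry@2 = +972.2200 N

-1261.258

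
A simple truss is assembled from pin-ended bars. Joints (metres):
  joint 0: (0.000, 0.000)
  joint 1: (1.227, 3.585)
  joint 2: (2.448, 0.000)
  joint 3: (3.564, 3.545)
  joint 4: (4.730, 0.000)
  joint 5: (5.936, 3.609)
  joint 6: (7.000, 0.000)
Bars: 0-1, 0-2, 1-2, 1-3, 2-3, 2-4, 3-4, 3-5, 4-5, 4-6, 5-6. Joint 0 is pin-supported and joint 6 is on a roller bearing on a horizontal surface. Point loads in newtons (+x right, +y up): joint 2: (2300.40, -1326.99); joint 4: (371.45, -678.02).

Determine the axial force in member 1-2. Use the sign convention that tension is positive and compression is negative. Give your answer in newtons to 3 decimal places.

1157.321

N=7 nodes, M=11 members, R=3 reactions → 2N=14, M+R=14
member 0 (0-1): L=3.7892, (cx,cy)=(0.3238,0.9461)
member 1 (0-2): L=2.4480, (cx,cy)=(1.0000,0.0000)
member 2 (1-2): L=3.7872, (cx,cy)=(0.3224,-0.9466)
member 3 (1-3): L=2.3373, (cx,cy)=(0.9999,-0.0171)
member 4 (2-3): L=3.7165, (cx,cy)=(0.3003,0.9539)
member 5 (2-4): L=2.2820, (cx,cy)=(1.0000,0.0000)
member 6 (3-4): L=3.7318, (cx,cy)=(0.3124,-0.9499)
member 7 (3-5): L=2.3729, (cx,cy)=(0.9996,0.0270)
member 8 (4-5): L=3.8052, (cx,cy)=(0.3169,0.9484)
member 9 (4-6): L=2.2700, (cx,cy)=(1.0000,0.0000)
member 10 (5-6): L=3.7626, (cx,cy)=(0.2828,-0.9592)
solve A·x = −loads:
  F[0-1] = -1144.4591 N (compression)
  F[0-2] = +3042.4467 N (tension)
  F[1-2] = +1157.3210 N (tension)
  F[1-3] = -743.8256 N (compression)
  F[2-3] = +242.6645 N (tension)
  F[2-4] = +1042.2991 N (tension)
  F[3-4] = -273.6906 N (compression)
  F[3-5] = -585.5483 N (compression)
  F[4-5] = +988.9945 N (tension)
  F[4-6] = +271.8861 N (tension)
  F[5-6] = -961.4587 N (compression)
  Rx@0 = -2671.8500 N
  Ry@0 = +1082.7948 N
  Ry@6 = +922.2152 N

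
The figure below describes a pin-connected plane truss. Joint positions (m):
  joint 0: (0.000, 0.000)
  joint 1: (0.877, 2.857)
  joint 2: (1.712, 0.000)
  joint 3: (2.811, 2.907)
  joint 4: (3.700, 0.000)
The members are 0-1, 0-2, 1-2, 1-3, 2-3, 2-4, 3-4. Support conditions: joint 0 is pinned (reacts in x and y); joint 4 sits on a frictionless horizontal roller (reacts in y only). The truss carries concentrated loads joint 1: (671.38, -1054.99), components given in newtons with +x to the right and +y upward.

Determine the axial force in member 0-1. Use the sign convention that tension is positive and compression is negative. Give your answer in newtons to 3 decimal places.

N=5 nodes, M=7 members, R=3 reactions → 2N=10, M+R=10
member 0 (0-1): L=2.9886, (cx,cy)=(0.2935,0.9560)
member 1 (0-2): L=1.7120, (cx,cy)=(1.0000,0.0000)
member 2 (1-2): L=2.9765, (cx,cy)=(0.2805,-0.9598)
member 3 (1-3): L=1.9346, (cx,cy)=(0.9997,0.0258)
member 4 (2-3): L=3.1078, (cx,cy)=(0.3536,0.9354)
member 5 (2-4): L=1.9880, (cx,cy)=(1.0000,0.0000)
member 6 (3-4): L=3.0399, (cx,cy)=(0.2924,-0.9563)
solve A·x = −loads:
  F[0-1] = -299.7096 N (compression)
  F[0-2] = +759.3301 N (tension)
  F[1-2] = -814.9188 N (compression)
  F[1-3] = -530.8991 N (compression)
  F[2-3] = +836.2274 N (tension)
  F[2-4] = +235.0102 N (tension)
  F[3-4] = -803.6070 N (compression)
  Rx@0 = -671.3800 N
  Ry@0 = +286.5146 N
  Ry@4 = +768.4754 N

-299.710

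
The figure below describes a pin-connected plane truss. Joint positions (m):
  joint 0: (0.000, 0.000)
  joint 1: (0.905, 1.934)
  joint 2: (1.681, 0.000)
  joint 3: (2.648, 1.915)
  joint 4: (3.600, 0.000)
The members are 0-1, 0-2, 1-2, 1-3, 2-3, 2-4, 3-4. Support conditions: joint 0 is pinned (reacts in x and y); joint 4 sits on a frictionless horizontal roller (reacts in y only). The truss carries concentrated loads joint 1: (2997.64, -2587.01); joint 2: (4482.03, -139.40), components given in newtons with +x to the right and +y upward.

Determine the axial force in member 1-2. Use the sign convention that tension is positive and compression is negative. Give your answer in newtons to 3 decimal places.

N=5 nodes, M=7 members, R=3 reactions → 2N=10, M+R=10
member 0 (0-1): L=2.1353, (cx,cy)=(0.4238,0.9057)
member 1 (0-2): L=1.6810, (cx,cy)=(1.0000,0.0000)
member 2 (1-2): L=2.0839, (cx,cy)=(0.3724,-0.9281)
member 3 (1-3): L=1.7431, (cx,cy)=(0.9999,-0.0109)
member 4 (2-3): L=2.1453, (cx,cy)=(0.4508,0.8926)
member 5 (2-4): L=1.9190, (cx,cy)=(1.0000,0.0000)
member 6 (3-4): L=2.1386, (cx,cy)=(0.4452,-0.8955)
solve A·x = −loads:
  F[0-1] = -442.2611 N (compression)
  F[0-2] = +7667.1152 N (tension)
  F[1-2] = -2328.6479 N (compression)
  F[1-3] = -2318.0733 N (compression)
  F[2-3] = +2577.2387 N (tension)
  F[2-4] = +1156.2383 N (tension)
  F[3-4] = -2597.3837 N (compression)
  Rx@0 = -7479.6700 N
  Ry@0 = +400.5736 N
  Ry@4 = +2325.8364 N

-2328.648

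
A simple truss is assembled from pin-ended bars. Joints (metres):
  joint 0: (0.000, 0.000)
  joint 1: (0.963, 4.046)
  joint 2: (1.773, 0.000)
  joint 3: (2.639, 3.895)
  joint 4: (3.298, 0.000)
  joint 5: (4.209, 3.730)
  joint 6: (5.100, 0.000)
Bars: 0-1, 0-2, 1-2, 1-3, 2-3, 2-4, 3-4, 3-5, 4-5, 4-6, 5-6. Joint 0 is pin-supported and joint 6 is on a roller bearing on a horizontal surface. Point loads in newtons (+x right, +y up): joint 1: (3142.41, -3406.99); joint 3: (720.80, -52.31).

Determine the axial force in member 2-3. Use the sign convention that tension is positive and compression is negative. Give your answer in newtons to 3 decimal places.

N=7 nodes, M=11 members, R=3 reactions → 2N=14, M+R=14
member 0 (0-1): L=4.1590, (cx,cy)=(0.2315,0.9728)
member 1 (0-2): L=1.7730, (cx,cy)=(1.0000,0.0000)
member 2 (1-2): L=4.1263, (cx,cy)=(0.1963,-0.9805)
member 3 (1-3): L=1.6828, (cx,cy)=(0.9960,-0.0897)
member 4 (2-3): L=3.9901, (cx,cy)=(0.2170,0.9762)
member 5 (2-4): L=1.5250, (cx,cy)=(1.0000,0.0000)
member 6 (3-4): L=3.9504, (cx,cy)=(0.1668,-0.9860)
member 7 (3-5): L=1.5786, (cx,cy)=(0.9945,-0.1045)
member 8 (4-5): L=3.8396, (cx,cy)=(0.2373,0.9714)
member 9 (4-6): L=1.8020, (cx,cy)=(1.0000,0.0000)
member 10 (5-6): L=3.8349, (cx,cy)=(0.2323,-0.9726)
solve A·x = −loads:
  F[0-1] = +261.6708 N (tension)
  F[0-2] = +3802.6215 N (tension)
  F[1-2] = -3514.4264 N (compression)
  F[1-3] = -2401.6189 N (compression)
  F[2-3] = +3530.1952 N (tension)
  F[2-4] = +2346.5491 N (tension)
  F[3-4] = -3580.1840 N (compression)
  F[3-5] = -1758.9352 N (compression)
  F[4-5] = +3633.7758 N (tension)
  F[4-6] = +887.1445 N (tension)
  F[5-6] = -3818.3477 N (compression)
  Rx@0 = -3863.2100 N
  Ry@0 = -254.5597 N
  Ry@6 = +3713.8597 N

3530.195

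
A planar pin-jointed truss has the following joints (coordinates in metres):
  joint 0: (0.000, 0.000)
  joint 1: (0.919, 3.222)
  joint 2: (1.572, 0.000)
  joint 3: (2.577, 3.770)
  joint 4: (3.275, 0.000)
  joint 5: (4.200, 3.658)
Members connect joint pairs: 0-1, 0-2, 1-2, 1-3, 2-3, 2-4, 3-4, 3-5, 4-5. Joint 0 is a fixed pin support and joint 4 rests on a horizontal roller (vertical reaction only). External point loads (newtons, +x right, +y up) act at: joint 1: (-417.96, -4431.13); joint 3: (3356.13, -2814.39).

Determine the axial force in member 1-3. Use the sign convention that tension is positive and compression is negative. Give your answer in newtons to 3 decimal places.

1137.518

N=6 nodes, M=9 members, R=3 reactions → 2N=12, M+R=12
member 0 (0-1): L=3.3505, (cx,cy)=(0.2743,0.9616)
member 1 (0-2): L=1.5720, (cx,cy)=(1.0000,0.0000)
member 2 (1-2): L=3.2875, (cx,cy)=(0.1986,-0.9801)
member 3 (1-3): L=1.7462, (cx,cy)=(0.9495,0.3138)
member 4 (2-3): L=3.9017, (cx,cy)=(0.2576,0.9663)
member 5 (2-4): L=1.7030, (cx,cy)=(1.0000,0.0000)
member 6 (3-4): L=3.8341, (cx,cy)=(0.1821,-0.9833)
member 7 (3-5): L=1.6269, (cx,cy)=(0.9976,-0.0688)
member 8 (4-5): L=3.7731, (cx,cy)=(0.2452,0.9695)
solve A·x = −loads:
  F[0-1] = -348.7156 N (compression)
  F[0-2] = +3033.8183 N (tension)
  F[1-2] = -3814.8234 N (compression)
  F[1-3] = +1137.5184 N (tension)
  F[2-3] = +3869.3782 N (tension)
  F[2-4] = +1279.3911 N (tension)
  F[3-4] = -7027.6175 N (compression)
  F[3-5] = -0.0000 N (compression)
  F[4-5] = +0.0000 N (tension)
  Rx@0 = -2938.1700 N
  Ry@0 = +335.3415 N
  Ry@4 = +6910.1785 N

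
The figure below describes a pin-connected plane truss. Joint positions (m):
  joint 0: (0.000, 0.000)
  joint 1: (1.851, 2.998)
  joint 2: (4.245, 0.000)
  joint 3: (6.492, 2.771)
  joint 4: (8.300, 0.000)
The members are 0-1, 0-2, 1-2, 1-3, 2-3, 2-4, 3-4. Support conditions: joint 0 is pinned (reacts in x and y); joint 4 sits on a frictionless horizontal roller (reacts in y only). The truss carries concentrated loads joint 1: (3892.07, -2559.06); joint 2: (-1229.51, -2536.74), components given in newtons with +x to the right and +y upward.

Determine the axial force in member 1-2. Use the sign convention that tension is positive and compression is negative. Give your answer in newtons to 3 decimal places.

-654.960

N=5 nodes, M=7 members, R=3 reactions → 2N=10, M+R=10
member 0 (0-1): L=3.5234, (cx,cy)=(0.5253,0.8509)
member 1 (0-2): L=4.2450, (cx,cy)=(1.0000,0.0000)
member 2 (1-2): L=3.8366, (cx,cy)=(0.6240,-0.7814)
member 3 (1-3): L=4.6465, (cx,cy)=(0.9988,-0.0489)
member 4 (2-3): L=3.5676, (cx,cy)=(0.6298,0.7767)
member 5 (2-4): L=4.0550, (cx,cy)=(1.0000,0.0000)
member 6 (3-4): L=3.3087, (cx,cy)=(0.5464,-0.8375)
solve A·x = −loads:
  F[0-1] = -2141.1282 N (compression)
  F[0-2] = +3787.3971 N (tension)
  F[1-2] = -654.9602 N (compression)
  F[1-3] = -4613.7239 N (compression)
  F[2-3] = +3924.8826 N (tension)
  F[2-4] = +2136.1547 N (tension)
  F[3-4] = -3909.1999 N (compression)
  Rx@0 = -2662.5600 N
  Ry@0 = +1821.8594 N
  Ry@4 = +3273.9406 N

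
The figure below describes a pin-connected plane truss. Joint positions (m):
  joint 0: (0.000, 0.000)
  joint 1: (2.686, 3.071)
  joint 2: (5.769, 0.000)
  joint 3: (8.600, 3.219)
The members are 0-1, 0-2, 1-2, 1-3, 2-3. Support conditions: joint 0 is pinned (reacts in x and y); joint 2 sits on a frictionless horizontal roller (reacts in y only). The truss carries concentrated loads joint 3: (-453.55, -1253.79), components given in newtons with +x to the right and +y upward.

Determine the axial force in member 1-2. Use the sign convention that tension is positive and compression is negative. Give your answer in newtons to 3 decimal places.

-489.687

N=4 nodes, M=5 members, R=3 reactions → 2N=8, M+R=8
member 0 (0-1): L=4.0799, (cx,cy)=(0.6583,0.7527)
member 1 (0-2): L=5.7690, (cx,cy)=(1.0000,0.0000)
member 2 (1-2): L=4.3515, (cx,cy)=(0.7085,-0.7057)
member 3 (1-3): L=5.9159, (cx,cy)=(0.9997,0.0250)
member 4 (2-3): L=4.2868, (cx,cy)=(0.6604,0.7509)
solve A·x = −loads:
  F[0-1] = +481.1856 N (tension)
  F[0-2] = -770.3378 N (compression)
  F[1-2] = -489.6867 N (compression)
  F[1-3] = +663.9309 N (tension)
  F[2-3] = -1691.8082 N (compression)
  Rx@0 = +453.5500 N
  Ry@0 = -362.1948 N
  Ry@2 = +1615.9848 N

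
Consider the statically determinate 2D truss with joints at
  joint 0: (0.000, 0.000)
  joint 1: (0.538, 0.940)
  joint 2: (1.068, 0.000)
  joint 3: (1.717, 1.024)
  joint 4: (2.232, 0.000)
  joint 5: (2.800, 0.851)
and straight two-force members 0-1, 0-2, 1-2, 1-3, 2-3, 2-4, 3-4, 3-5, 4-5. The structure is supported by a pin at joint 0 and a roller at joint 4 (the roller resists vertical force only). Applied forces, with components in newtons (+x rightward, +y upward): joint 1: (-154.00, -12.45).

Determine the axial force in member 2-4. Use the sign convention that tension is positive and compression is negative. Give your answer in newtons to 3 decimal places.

N=6 nodes, M=9 members, R=3 reactions → 2N=12, M+R=12
member 0 (0-1): L=1.0831, (cx,cy)=(0.4967,0.8679)
member 1 (0-2): L=1.0680, (cx,cy)=(1.0000,0.0000)
member 2 (1-2): L=1.0791, (cx,cy)=(0.4911,-0.8711)
member 3 (1-3): L=1.1820, (cx,cy)=(0.9975,0.0711)
member 4 (2-3): L=1.2123, (cx,cy)=(0.5353,0.8446)
member 5 (2-4): L=1.1640, (cx,cy)=(1.0000,0.0000)
member 6 (3-4): L=1.1462, (cx,cy)=(0.4493,-0.8934)
member 7 (3-5): L=1.0967, (cx,cy)=(0.9875,-0.1577)
member 8 (4-5): L=1.0231, (cx,cy)=(0.5552,0.8317)
solve A·x = −loads:
  F[0-1] = -85.6153 N (compression)
  F[0-2] = -111.4718 N (compression)
  F[1-2] = +77.0333 N (tension)
  F[1-3] = +73.8243 N (tension)
  F[2-3] = -79.4442 N (compression)
  F[2-4] = -31.1091 N (compression)
  F[3-4] = +69.2380 N (tension)
  F[3-5] = -0.0000 N (tension)
  F[4-5] = +0.0000 N (tension)
  Rx@0 = +154.0000 N
  Ry@0 = +74.3057 N
  Ry@4 = -61.8557 N

-31.109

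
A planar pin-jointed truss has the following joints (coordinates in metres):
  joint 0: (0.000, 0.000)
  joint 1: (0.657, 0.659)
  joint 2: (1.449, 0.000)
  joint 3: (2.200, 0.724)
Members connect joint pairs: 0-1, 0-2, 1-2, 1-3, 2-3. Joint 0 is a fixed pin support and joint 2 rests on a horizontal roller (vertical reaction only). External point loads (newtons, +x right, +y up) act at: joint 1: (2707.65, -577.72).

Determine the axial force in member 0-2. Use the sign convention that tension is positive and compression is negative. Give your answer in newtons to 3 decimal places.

N=4 nodes, M=5 members, R=3 reactions → 2N=8, M+R=8
member 0 (0-1): L=0.9306, (cx,cy)=(0.7060,0.7082)
member 1 (0-2): L=1.4490, (cx,cy)=(1.0000,0.0000)
member 2 (1-2): L=1.0303, (cx,cy)=(0.7687,-0.6396)
member 3 (1-3): L=1.5444, (cx,cy)=(0.9991,0.0421)
member 4 (2-3): L=1.0432, (cx,cy)=(0.7199,0.6940)
solve A·x = −loads:
  F[0-1] = +1292.9712 N (tension)
  F[0-2] = +1794.7718 N (tension)
  F[1-2] = -2334.8193 N (compression)
  F[1-3] = +0.0000 N (tension)
  F[2-3] = -0.0000 N (compression)
  Rx@0 = -2707.6500 N
  Ry@0 = -915.6571 N
  Ry@2 = +1493.3771 N

1794.772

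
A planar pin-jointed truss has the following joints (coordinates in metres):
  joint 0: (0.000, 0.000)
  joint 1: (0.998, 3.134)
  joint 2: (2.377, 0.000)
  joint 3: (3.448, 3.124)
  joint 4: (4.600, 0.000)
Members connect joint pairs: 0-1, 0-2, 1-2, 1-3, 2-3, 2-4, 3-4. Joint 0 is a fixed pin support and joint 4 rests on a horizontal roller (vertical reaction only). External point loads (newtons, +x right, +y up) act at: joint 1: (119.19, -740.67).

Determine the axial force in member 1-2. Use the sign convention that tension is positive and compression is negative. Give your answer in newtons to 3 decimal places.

-263.513

N=5 nodes, M=7 members, R=3 reactions → 2N=10, M+R=10
member 0 (0-1): L=3.2891, (cx,cy)=(0.3034,0.9529)
member 1 (0-2): L=2.3770, (cx,cy)=(1.0000,0.0000)
member 2 (1-2): L=3.4240, (cx,cy)=(0.4027,-0.9153)
member 3 (1-3): L=2.4500, (cx,cy)=(1.0000,-0.0041)
member 4 (2-3): L=3.3025, (cx,cy)=(0.3243,0.9460)
member 5 (2-4): L=2.2230, (cx,cy)=(1.0000,0.0000)
member 6 (3-4): L=3.3296, (cx,cy)=(0.3460,-0.9382)
solve A·x = −loads:
  F[0-1] = -523.4508 N (compression)
  F[0-2] = +278.0204 N (tension)
  F[1-2] = -263.5130 N (compression)
  F[1-3] = -171.8924 N (compression)
  F[2-3] = +254.9768 N (tension)
  F[2-4] = +89.2018 N (tension)
  F[3-4] = -257.8207 N (compression)
  Rx@0 = -119.1900 N
  Ry@0 = +498.7721 N
  Ry@4 = +241.8979 N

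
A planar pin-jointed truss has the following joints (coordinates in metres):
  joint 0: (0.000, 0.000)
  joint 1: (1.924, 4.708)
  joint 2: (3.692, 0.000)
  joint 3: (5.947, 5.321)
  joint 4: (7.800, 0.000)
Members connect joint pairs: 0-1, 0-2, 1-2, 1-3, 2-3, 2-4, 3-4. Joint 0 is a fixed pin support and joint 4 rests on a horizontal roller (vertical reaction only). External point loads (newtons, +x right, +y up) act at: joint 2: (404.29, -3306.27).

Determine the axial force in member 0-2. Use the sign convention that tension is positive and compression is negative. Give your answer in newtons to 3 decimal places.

N=5 nodes, M=7 members, R=3 reactions → 2N=10, M+R=10
member 0 (0-1): L=5.0860, (cx,cy)=(0.3783,0.9257)
member 1 (0-2): L=3.6920, (cx,cy)=(1.0000,0.0000)
member 2 (1-2): L=5.0290, (cx,cy)=(0.3516,-0.9362)
member 3 (1-3): L=4.0694, (cx,cy)=(0.9886,0.1506)
member 4 (2-3): L=5.7791, (cx,cy)=(0.3902,0.9207)
member 5 (2-4): L=4.1080, (cx,cy)=(1.0000,0.0000)
member 6 (3-4): L=5.6344, (cx,cy)=(0.3289,-0.9444)
solve A·x = −loads:
  F[0-1] = -1881.0964 N (compression)
  F[0-2] = +1115.9012 N (tension)
  F[1-2] = +1649.8081 N (tension)
  F[1-3] = -1306.5246 N (compression)
  F[2-3] = +1913.4547 N (tension)
  F[2-4] = +544.9888 N (tension)
  F[3-4] = -1657.1472 N (compression)
  Rx@0 = -404.2900 N
  Ry@0 = +1741.3022 N
  Ry@4 = +1564.9678 N

1115.901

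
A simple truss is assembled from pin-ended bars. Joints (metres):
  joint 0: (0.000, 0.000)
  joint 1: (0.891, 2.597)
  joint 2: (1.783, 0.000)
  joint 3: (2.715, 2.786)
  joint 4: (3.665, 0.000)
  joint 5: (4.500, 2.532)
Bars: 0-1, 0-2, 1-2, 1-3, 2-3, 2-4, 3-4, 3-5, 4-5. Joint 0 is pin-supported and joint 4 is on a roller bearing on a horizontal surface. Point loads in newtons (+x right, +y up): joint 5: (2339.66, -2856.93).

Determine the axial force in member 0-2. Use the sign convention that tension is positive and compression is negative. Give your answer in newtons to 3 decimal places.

N=6 nodes, M=9 members, R=3 reactions → 2N=12, M+R=12
member 0 (0-1): L=2.7456, (cx,cy)=(0.3245,0.9459)
member 1 (0-2): L=1.7830, (cx,cy)=(1.0000,0.0000)
member 2 (1-2): L=2.7459, (cx,cy)=(0.3248,-0.9458)
member 3 (1-3): L=1.8338, (cx,cy)=(0.9947,0.1031)
member 4 (2-3): L=2.9378, (cx,cy)=(0.3172,0.9483)
member 5 (2-4): L=1.8820, (cx,cy)=(1.0000,0.0000)
member 6 (3-4): L=2.9435, (cx,cy)=(0.3227,-0.9465)
member 7 (3-5): L=1.8030, (cx,cy)=(0.9900,-0.1409)
member 8 (4-5): L=2.6661, (cx,cy)=(0.3132,0.9497)
solve A·x = −loads:
  F[0-1] = +2397.0014 N (tension)
  F[0-2] = +1561.7854 N (tension)
  F[1-2] = -2232.6021 N (compression)
  F[1-3] = +1511.1735 N (tension)
  F[2-3] = +2226.5393 N (tension)
  F[2-4] = +130.1674 N (tension)
  F[3-4] = -2866.7423 N (compression)
  F[3-5] = +3166.2913 N (tension)
  F[4-5] = -2538.5831 N (compression)
  Rx@0 = -2339.6600 N
  Ry@0 = -2267.2730 N
  Ry@4 = +5124.2030 N

1561.785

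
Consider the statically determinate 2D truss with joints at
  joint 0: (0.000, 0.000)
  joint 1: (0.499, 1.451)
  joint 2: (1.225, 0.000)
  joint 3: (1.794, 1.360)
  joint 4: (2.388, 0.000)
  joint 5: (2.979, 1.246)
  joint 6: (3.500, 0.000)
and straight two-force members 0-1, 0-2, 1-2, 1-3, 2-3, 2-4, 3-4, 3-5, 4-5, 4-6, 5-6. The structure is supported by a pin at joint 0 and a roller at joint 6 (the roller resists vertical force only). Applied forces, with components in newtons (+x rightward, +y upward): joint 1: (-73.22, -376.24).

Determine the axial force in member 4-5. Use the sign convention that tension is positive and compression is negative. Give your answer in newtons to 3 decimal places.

23.657

N=7 nodes, M=11 members, R=3 reactions → 2N=14, M+R=14
member 0 (0-1): L=1.5344, (cx,cy)=(0.3252,0.9456)
member 1 (0-2): L=1.2250, (cx,cy)=(1.0000,0.0000)
member 2 (1-2): L=1.6225, (cx,cy)=(0.4475,-0.8943)
member 3 (1-3): L=1.2982, (cx,cy)=(0.9975,-0.0701)
member 4 (2-3): L=1.4742, (cx,cy)=(0.3860,0.9225)
member 5 (2-4): L=1.1630, (cx,cy)=(1.0000,0.0000)
member 6 (3-4): L=1.4841, (cx,cy)=(0.4003,-0.9164)
member 7 (3-5): L=1.1905, (cx,cy)=(0.9954,-0.0958)
member 8 (4-5): L=1.3791, (cx,cy)=(0.4286,0.9035)
member 9 (4-6): L=1.1120, (cx,cy)=(1.0000,0.0000)
member 10 (5-6): L=1.3505, (cx,cy)=(0.3858,-0.9226)
solve A·x = −loads:
  F[0-1] = -373.2423 N (compression)
  F[0-2] = +48.1611 N (tension)
  F[1-2] = -23.0650 N (compression)
  F[1-3] = -37.9338 N (compression)
  F[2-3] = +22.3597 N (tension)
  F[2-4] = +29.2104 N (tension)
  F[3-4] = -23.3239 N (compression)
  F[3-5] = -19.9667 N (compression)
  F[4-5] = +23.6566 N (tension)
  F[4-6] = +9.7368 N (tension)
  F[5-6] = -25.2399 N (compression)
  Rx@0 = +73.2200 N
  Ry@0 = +352.9538 N
  Ry@6 = +23.2862 N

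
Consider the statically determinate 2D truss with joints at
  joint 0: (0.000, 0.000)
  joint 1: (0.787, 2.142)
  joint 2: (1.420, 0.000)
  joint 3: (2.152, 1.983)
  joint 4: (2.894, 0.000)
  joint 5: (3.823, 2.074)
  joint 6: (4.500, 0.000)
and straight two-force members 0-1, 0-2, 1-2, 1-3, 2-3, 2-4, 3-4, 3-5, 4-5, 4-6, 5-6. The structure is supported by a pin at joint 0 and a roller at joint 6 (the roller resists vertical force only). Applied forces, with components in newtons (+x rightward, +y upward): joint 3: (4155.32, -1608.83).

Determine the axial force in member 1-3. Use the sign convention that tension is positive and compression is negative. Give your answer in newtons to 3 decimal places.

N=7 nodes, M=11 members, R=3 reactions → 2N=14, M+R=14
member 0 (0-1): L=2.2820, (cx,cy)=(0.3449,0.9386)
member 1 (0-2): L=1.4200, (cx,cy)=(1.0000,0.0000)
member 2 (1-2): L=2.2336, (cx,cy)=(0.2834,-0.9590)
member 3 (1-3): L=1.3742, (cx,cy)=(0.9933,-0.1157)
member 4 (2-3): L=2.1138, (cx,cy)=(0.3463,0.9381)
member 5 (2-4): L=1.4740, (cx,cy)=(1.0000,0.0000)
member 6 (3-4): L=2.1173, (cx,cy)=(0.3505,-0.9366)
member 7 (3-5): L=1.6735, (cx,cy)=(0.9985,0.0544)
member 8 (4-5): L=2.2726, (cx,cy)=(0.4088,0.9126)
member 9 (4-6): L=1.6060, (cx,cy)=(1.0000,0.0000)
member 10 (5-6): L=2.1817, (cx,cy)=(0.3103,-0.9506)
solve A·x = −loads:
  F[0-1] = +1056.4745 N (tension)
  F[0-2] = +3790.9709 N (tension)
  F[1-2] = -1116.7514 N (compression)
  F[1-3] = +685.4424 N (tension)
  F[2-3] = +1141.6026 N (tension)
  F[2-4] = +3079.1472 N (tension)
  F[3-4] = -2896.5915 N (compression)
  F[3-5] = -2067.0937 N (compression)
  F[4-5] = +2972.6161 N (tension)
  F[4-6] = +848.8579 N (tension)
  F[5-6] = -2735.5263 N (compression)
  Rx@0 = -4155.3200 N
  Ry@0 = -991.6593 N
  Ry@6 = +2600.4893 N

685.442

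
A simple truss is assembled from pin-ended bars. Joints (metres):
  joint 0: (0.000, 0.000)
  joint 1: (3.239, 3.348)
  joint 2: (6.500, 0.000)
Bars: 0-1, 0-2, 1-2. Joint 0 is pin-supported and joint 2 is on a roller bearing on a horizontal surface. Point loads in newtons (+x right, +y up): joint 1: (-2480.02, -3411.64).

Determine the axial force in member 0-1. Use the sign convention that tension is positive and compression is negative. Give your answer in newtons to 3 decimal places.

N=3 nodes, M=3 members, R=3 reactions → 2N=6, M+R=6
member 0 (0-1): L=4.6584, (cx,cy)=(0.6953,0.7187)
member 1 (0-2): L=6.5000, (cx,cy)=(1.0000,0.0000)
member 2 (1-2): L=4.6737, (cx,cy)=(0.6977,-0.7164)
solve A·x = −loads:
  F[0-1] = -4158.8361 N (compression)
  F[0-2] = +411.6627 N (tension)
  F[1-2] = -589.9960 N (compression)
  Rx@0 = +2480.0200 N
  Ry@0 = +2988.9946 N
  Ry@2 = +422.6454 N

-4158.836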